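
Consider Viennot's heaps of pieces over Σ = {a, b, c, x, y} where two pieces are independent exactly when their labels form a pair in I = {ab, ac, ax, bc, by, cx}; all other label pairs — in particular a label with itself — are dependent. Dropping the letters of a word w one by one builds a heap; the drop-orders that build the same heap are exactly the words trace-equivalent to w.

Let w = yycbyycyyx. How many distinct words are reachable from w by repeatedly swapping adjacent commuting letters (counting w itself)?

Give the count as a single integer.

0(y) covers ∅
1(y) covers 0:y
2(c) covers 1:y
3(b) covers ∅
4(y) covers 2:c
5(y) covers 4:y
6(c) covers 5:y
7(y) covers 6:c
8(y) covers 7:y
9(x) covers 3:b, 8:y
floor of heap: 0:y, 3:b
completions by unplaced set U, small U first (add the entries for U minus each lowest piece of U):
  |U|=1: {9}:1
  |U|=2: {3,9}:1  {8,9}:1
  |U|=3: {3,8,9}:2  {7,8,9}:1
  |U|=4: {3,7,8,9}:3  {6,7,8,9}:1
  |U|=5: {3,6,7,8,9}:4  {5,6,7,8,9}:1
  |U|=6: {3,5,6,7,8,9}:5  {4,5,6,7,8,9}:1
  |U|=7: {2,4,5,6,7,8,9}:1  {3,4,5,6,7,8,9}:6
  |U|=8: {1,2,4,5,6,7,8,9}:1  {2,3,4,5,6,7,8,9}:7
  start at 0(y): 8
  start at 3(b): 1
sum over floor = 9

9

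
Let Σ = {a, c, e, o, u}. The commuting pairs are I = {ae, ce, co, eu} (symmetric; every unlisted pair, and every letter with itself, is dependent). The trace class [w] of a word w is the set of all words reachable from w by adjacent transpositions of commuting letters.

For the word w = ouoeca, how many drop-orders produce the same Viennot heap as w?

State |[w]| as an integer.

drop 0:o onto floor
drop 1:u onto {0:o}
drop 2:o onto {1:u}
drop 3:e onto {2:o}
drop 4:c onto {1:u}
drop 5:a onto {2:o, 4:c}
ground layer = {0:o}
drop-orders for the pieces not yet dropped (sum over which currently-grounded one goes next):
  1 to go: {3} 1  {5} 1
  2 to go: {3,5} 2  {4,5} 1
  3 to go: {2,3,5} 2  {3,4,5} 3
  4 to go: {2,3,4,5} 5
  if 0:o drops first: 5 orders

5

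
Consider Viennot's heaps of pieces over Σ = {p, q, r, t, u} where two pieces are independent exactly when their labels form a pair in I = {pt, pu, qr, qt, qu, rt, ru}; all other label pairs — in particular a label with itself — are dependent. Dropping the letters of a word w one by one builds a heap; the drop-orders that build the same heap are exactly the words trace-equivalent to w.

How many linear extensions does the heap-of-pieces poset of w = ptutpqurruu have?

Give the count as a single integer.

1386

#0=p has no predecessor
#1=t has no predecessor
#2=u depends on [1:t]
#3=t depends on [2:u]
#4=p depends on [0:p]
#5=q depends on [4:p]
#6=u depends on [3:t]
#7=r depends on [4:p]
#8=r depends on [7:r]
#9=u depends on [6:u]
#10=u depends on [9:u]
sources: [0:p, 1:t]
N(rest) = Σ N(rest − s) over sources s of rest; N(one piece) = 1:
  size 1 → [5]=1  [8]=1  [10]=1
  size 2 → [5,8]=2  [5,10]=2  [7,8]=1  [8,10]=2  [9,10]=1
  size 3 → [5,7,8]=3  [5,8,10]=6  [5,9,10]=3  [6,9,10]=1  [7,8,10]=3  [8,9,10]=3
  size 4 → [3,6,9,10]=1  [4,5,7,8]=3  [5,6,9,10]=4  [5,7,8,10]=12  [5,8,9,10]=12  [6,8,9,10]=4  [7,8,9,10]=6
  size 5 → [0,4,5,7,8]=3  [2,3,6,9,10]=1  [3,5,6,9,10]=5  [3,6,8,9,10]=5  [4,5,7,8,10]=15  [5,6,8,9,10]=20  [5,7,8,9,10]=30  [6,7,8,9,10]=10
  size 6 → [0,4,5,7,8,10]=18  [1,2,3,6,9,10]=1  [2,3,5,6,9,10]=6  [2,3,6,8,9,10]=6  [3,5,6,8,9,10]=30  [3,6,7,8,9,10]=15  [4,5,7,8,9,10]=45  [5,6,7,8,9,10]=60
  size 7 → [0,4,5,7,8,9,10]=63  [1,2,3,5,6,9,10]=7  [1,2,3,6,8,9,10]=7  [2,3,5,6,8,9,10]=42  [2,3,6,7,8,9,10]=21  [3,5,6,7,8,9,10]=105  [4,5,6,7,8,9,10]=105
  size 8 → [0,4,5,6,7,8,9,10]=168  [1,2,3,5,6,8,9,10]=56  [1,2,3,6,7,8,9,10]=28  [2,3,5,6,7,8,9,10]=168  [3,4,5,6,7,8,9,10]=210
  size 9 → [0,3,4,5,6,7,8,9,10]=378  [1,2,3,5,6,7,8,9,10]=252  [2,3,4,5,6,7,8,9,10]=378
  first=0(p) contributes 630
  first=1(t) contributes 756
|[w]| = 1386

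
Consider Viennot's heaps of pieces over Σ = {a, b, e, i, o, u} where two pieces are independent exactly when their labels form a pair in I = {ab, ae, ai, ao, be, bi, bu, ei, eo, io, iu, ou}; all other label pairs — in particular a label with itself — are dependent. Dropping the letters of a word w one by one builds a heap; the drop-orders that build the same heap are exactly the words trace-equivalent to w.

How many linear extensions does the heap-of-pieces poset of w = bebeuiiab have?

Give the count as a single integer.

1260

0(b) covers ∅
1(e) covers ∅
2(b) covers 0:b
3(e) covers 1:e
4(u) covers 3:e
5(i) covers ∅
6(i) covers 5:i
7(a) covers 4:u
8(b) covers 2:b
floor of heap: 0:b, 1:e, 5:i
completions by unplaced set U, small U first (add the entries for U minus each lowest piece of U):
  |U|=1: {6}:1  {7}:1  {8}:1
  |U|=2: {2,8}:1  {4,7}:1  {5,6}:1  {6,7}:2  {6,8}:2  {7,8}:2
  |U|=3: {0,2,8}:1  {2,6,8}:3  {2,7,8}:3  {3,4,7}:1  {4,6,7}:3  {4,7,8}:3  {5,6,7}:3  {5,6,8}:3  {6,7,8}:6
  |U|=4: {0,2,6,8}:4  {0,2,7,8}:4  {1,3,4,7}:1  {2,4,7,8}:6  {2,5,6,8}:6  {2,6,7,8}:12  {3,4,6,7}:4  {3,4,7,8}:4  {4,5,6,7}:6  {4,6,7,8}:12  {5,6,7,8}:12
  |U|=5: {0,2,4,7,8}:10  {0,2,5,6,8}:10  {0,2,6,7,8}:20  {1,3,4,6,7}:5  {1,3,4,7,8}:5  {2,3,4,7,8}:10  {2,4,6,7,8}:30  {2,5,6,7,8}:30  {3,4,5,6,7}:10  {3,4,6,7,8}:20  {4,5,6,7,8}:30
  |U|=6: {0,2,3,4,7,8}:20  {0,2,4,6,7,8}:60  {0,2,5,6,7,8}:60  {1,2,3,4,7,8}:15  {1,3,4,5,6,7}:15  {1,3,4,6,7,8}:30  {2,3,4,6,7,8}:60  {2,4,5,6,7,8}:90  {3,4,5,6,7,8}:60
  |U|=7: {0,1,2,3,4,7,8}:35  {0,2,3,4,6,7,8}:140  {0,2,4,5,6,7,8}:210  {1,2,3,4,6,7,8}:105  {1,3,4,5,6,7,8}:105  {2,3,4,5,6,7,8}:210
  start at 0(b): 420
  start at 1(e): 560
  start at 5(i): 280
sum over floor = 1260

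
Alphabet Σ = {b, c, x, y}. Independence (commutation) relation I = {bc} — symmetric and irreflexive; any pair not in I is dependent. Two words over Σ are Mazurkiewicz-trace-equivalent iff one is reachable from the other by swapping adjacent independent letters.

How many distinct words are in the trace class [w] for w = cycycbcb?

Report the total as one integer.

6

drop 0:c onto floor
drop 1:y onto {0:c}
drop 2:c onto {1:y}
drop 3:y onto {2:c}
drop 4:c onto {3:y}
drop 5:b onto {3:y}
drop 6:c onto {4:c}
drop 7:b onto {5:b}
ground layer = {0:c}
drop-orders for the pieces not yet dropped (sum over which currently-grounded one goes next):
  1 to go: {6} 1  {7} 1
  2 to go: {4,6} 1  {5,7} 1  {6,7} 2
  3 to go: {4,6,7} 3  {5,6,7} 3
  4 to go: {4,5,6,7} 6
  5 to go: {3,4,5,6,7} 6
  6 to go: {2,3,4,5,6,7} 6
  if 0:c drops first: 6 orders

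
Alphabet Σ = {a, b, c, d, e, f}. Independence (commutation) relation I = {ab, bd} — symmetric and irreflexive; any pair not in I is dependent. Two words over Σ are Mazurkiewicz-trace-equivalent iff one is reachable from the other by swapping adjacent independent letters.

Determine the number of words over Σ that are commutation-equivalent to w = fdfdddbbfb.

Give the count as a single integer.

10

piece 0:f — minimal
piece 1:d rests on {0:f}
piece 2:f rests on {1:d}
piece 3:d rests on {2:f}
piece 4:d rests on {3:d}
piece 5:d rests on {4:d}
piece 6:b rests on {2:f}
piece 7:b rests on {6:b}
piece 8:f rests on {5:d, 7:b}
piece 9:b rests on {8:f}
minimal pieces: {0:f}
ways to finish when only these pieces remain (= sum over removing one remaining piece with nothing left below it):
  1 left: {9}→1
  2 left: {8,9}→1
  3 left: {5,8,9}→1  {7,8,9}→1
  4 left: {4,5,8,9}→1  {5,7,8,9}→2  {6,7,8,9}→1
  5 left: {3,4,5,8,9}→1  {4,5,7,8,9}→3  {5,6,7,8,9}→3
  6 left: {3,4,5,7,8,9}→4  {4,5,6,7,8,9}→6
  7 left: {3,4,5,6,7,8,9}→10
  8 left: {2,3,4,5,6,7,8,9}→10
  placing 0:f first → 10 extensions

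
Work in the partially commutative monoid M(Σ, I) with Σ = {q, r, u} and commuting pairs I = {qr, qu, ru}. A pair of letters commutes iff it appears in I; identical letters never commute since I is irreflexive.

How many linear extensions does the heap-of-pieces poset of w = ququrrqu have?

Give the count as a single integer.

piece 0:q — minimal
piece 1:u — minimal
piece 2:q rests on {0:q}
piece 3:u rests on {1:u}
piece 4:r — minimal
piece 5:r rests on {4:r}
piece 6:q rests on {2:q}
piece 7:u rests on {3:u}
minimal pieces: {0:q, 1:u, 4:r}
ways to finish when only these pieces remain (= sum over removing one remaining piece with nothing left below it):
  1 left: {5}→1  {6}→1  {7}→1
  2 left: {2,6}→1  {3,7}→1  {4,5}→1  {5,6}→2  {5,7}→2  {6,7}→2
  3 left: {0,2,6}→1  {1,3,7}→1  {2,5,6}→3  {2,6,7}→3  {3,5,7}→3  {3,6,7}→3  {4,5,6}→3  {4,5,7}→3  {5,6,7}→6
  4 left: {0,2,5,6}→4  {0,2,6,7}→4  {1,3,5,7}→4  {1,3,6,7}→4  {2,3,6,7}→6  {2,4,5,6}→6  {2,5,6,7}→12  {3,4,5,7}→6  {3,5,6,7}→12  {4,5,6,7}→12
  5 left: {0,2,3,6,7}→10  {0,2,4,5,6}→10  {0,2,5,6,7}→20  {1,2,3,6,7}→10  {1,3,4,5,7}→10  {1,3,5,6,7}→20  {2,3,5,6,7}→30  {2,4,5,6,7}→30  {3,4,5,6,7}→30
  6 left: {0,1,2,3,6,7}→20  {0,2,3,5,6,7}→60  {0,2,4,5,6,7}→60  {1,2,3,5,6,7}→60  {1,3,4,5,6,7}→60  {2,3,4,5,6,7}→90
  placing 0:q first → 210 extensions
  placing 1:u first → 210 extensions
  placing 4:r first → 140 extensions
total linear extensions = 560

560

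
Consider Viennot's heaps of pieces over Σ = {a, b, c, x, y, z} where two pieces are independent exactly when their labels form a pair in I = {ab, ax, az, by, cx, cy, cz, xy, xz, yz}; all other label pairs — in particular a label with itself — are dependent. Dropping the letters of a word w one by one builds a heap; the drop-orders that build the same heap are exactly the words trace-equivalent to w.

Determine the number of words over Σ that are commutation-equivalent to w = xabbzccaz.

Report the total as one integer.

0(x) covers ∅
1(a) covers ∅
2(b) covers 0:x
3(b) covers 2:b
4(z) covers 3:b
5(c) covers 1:a, 3:b
6(c) covers 5:c
7(a) covers 6:c
8(z) covers 4:z
floor of heap: 0:x, 1:a
completions by unplaced set U, small U first (add the entries for U minus each lowest piece of U):
  |U|=1: {7}:1  {8}:1
  |U|=2: {4,8}:1  {6,7}:1  {7,8}:2
  |U|=3: {4,7,8}:3  {5,6,7}:1  {6,7,8}:3
  |U|=4: {1,5,6,7}:1  {4,6,7,8}:6  {5,6,7,8}:4
  |U|=5: {1,5,6,7,8}:5  {4,5,6,7,8}:10
  |U|=6: {1,4,5,6,7,8}:15  {3,4,5,6,7,8}:10
  |U|=7: {1,3,4,5,6,7,8}:25  {2,3,4,5,6,7,8}:10
  start at 0(x): 35
  start at 1(a): 10
sum over floor = 45

45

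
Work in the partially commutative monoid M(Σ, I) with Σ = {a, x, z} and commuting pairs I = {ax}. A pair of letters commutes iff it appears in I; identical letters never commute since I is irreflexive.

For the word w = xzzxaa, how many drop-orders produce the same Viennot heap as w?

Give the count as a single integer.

3

#0=x has no predecessor
#1=z depends on [0:x]
#2=z depends on [1:z]
#3=x depends on [2:z]
#4=a depends on [2:z]
#5=a depends on [4:a]
sources: [0:x]
N(rest) = Σ N(rest − s) over sources s of rest; N(one piece) = 1:
  size 1 → [3]=1  [5]=1
  size 2 → [3,5]=2  [4,5]=1
  size 3 → [3,4,5]=3
  size 4 → [2,3,4,5]=3
  first=0(x) contributes 3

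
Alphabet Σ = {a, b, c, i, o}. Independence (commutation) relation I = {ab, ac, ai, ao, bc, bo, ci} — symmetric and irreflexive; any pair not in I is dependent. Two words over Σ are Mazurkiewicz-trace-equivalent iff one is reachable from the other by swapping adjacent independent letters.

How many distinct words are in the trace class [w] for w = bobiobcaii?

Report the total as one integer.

0(b) covers ∅
1(o) covers ∅
2(b) covers 0:b
3(i) covers 1:o, 2:b
4(o) covers 3:i
5(b) covers 3:i
6(c) covers 4:o
7(a) covers ∅
8(i) covers 4:o, 5:b
9(i) covers 8:i
floor of heap: 0:b, 1:o, 7:a
completions by unplaced set U, small U first (add the entries for U minus each lowest piece of U):
  |U|=1: {6}:1  {7}:1  {9}:1
  |U|=2: {6,7}:2  {6,9}:2  {7,9}:2  {8,9}:1
  |U|=3: {5,8,9}:1  {6,7,9}:6  {6,8,9}:3  {7,8,9}:3
  |U|=4: {4,6,8,9}:3  {5,6,8,9}:4  {5,7,8,9}:4  {6,7,8,9}:12
  |U|=5: {4,5,6,8,9}:7  {4,6,7,8,9}:15  {5,6,7,8,9}:20
  |U|=6: {3,4,5,6,8,9}:7  {4,5,6,7,8,9}:42
  |U|=7: {1,3,4,5,6,8,9}:7  {2,3,4,5,6,8,9}:7  {3,4,5,6,7,8,9}:49
  |U|=8: {0,2,3,4,5,6,8,9}:7  {1,2,3,4,5,6,8,9}:14  {1,3,4,5,6,7,8,9}:56  {2,3,4,5,6,7,8,9}:56
  start at 0(b): 126
  start at 1(o): 63
  start at 7(a): 21
sum over floor = 210

210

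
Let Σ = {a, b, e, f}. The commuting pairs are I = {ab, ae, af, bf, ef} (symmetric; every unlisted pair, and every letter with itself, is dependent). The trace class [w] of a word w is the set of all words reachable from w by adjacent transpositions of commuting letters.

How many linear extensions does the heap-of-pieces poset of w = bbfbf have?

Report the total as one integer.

#0=b has no predecessor
#1=b depends on [0:b]
#2=f has no predecessor
#3=b depends on [1:b]
#4=f depends on [2:f]
sources: [0:b, 2:f]
N(rest) = Σ N(rest − s) over sources s of rest; N(one piece) = 1:
  size 1 → [3]=1  [4]=1
  size 2 → [1,3]=1  [2,4]=1  [3,4]=2
  size 3 → [0,1,3]=1  [1,3,4]=3  [2,3,4]=3
  first=0(b) contributes 6
  first=2(f) contributes 4
|[w]| = 10

10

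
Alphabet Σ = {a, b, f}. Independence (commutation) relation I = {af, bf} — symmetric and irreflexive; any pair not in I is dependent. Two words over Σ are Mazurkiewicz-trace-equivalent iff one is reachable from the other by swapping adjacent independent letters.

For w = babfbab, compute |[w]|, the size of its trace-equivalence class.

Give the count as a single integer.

7

drop 0:b onto floor
drop 1:a onto {0:b}
drop 2:b onto {1:a}
drop 3:f onto floor
drop 4:b onto {2:b}
drop 5:a onto {4:b}
drop 6:b onto {5:a}
ground layer = {0:b, 3:f}
drop-orders for the pieces not yet dropped (sum over which currently-grounded one goes next):
  1 to go: {3} 1  {6} 1
  2 to go: {3,6} 2  {5,6} 1
  3 to go: {3,5,6} 3  {4,5,6} 1
  4 to go: {2,4,5,6} 1  {3,4,5,6} 4
  5 to go: {1,2,4,5,6} 1  {2,3,4,5,6} 5
  if 0:b drops first: 6 orders
  if 3:f drops first: 1 orders
heap linearizations: 7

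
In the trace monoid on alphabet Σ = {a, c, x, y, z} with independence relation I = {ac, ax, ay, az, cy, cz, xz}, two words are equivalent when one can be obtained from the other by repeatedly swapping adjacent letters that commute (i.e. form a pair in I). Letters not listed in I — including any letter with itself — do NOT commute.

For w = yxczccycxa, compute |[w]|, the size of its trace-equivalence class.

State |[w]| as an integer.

#0=y has no predecessor
#1=x depends on [0:y]
#2=c depends on [1:x]
#3=z depends on [0:y]
#4=c depends on [2:c]
#5=c depends on [4:c]
#6=y depends on [1:x, 3:z]
#7=c depends on [5:c]
#8=x depends on [6:y, 7:c]
#9=a has no predecessor
sources: [0:y, 9:a]
N(rest) = Σ N(rest − s) over sources s of rest; N(one piece) = 1:
  size 1 → [8]=1  [9]=1
  size 2 → [6,8]=1  [7,8]=1  [8,9]=2
  size 3 → [3,6,8]=1  [5,7,8]=1  [6,7,8]=2  [6,8,9]=3  [7,8,9]=3
  size 4 → [3,6,7,8]=3  [3,6,8,9]=4  [4,5,7,8]=1  [5,6,7,8]=3  [5,7,8,9]=4  [6,7,8,9]=8
  size 5 → [2,4,5,7,8]=1  [3,5,6,7,8]=6  [3,6,7,8,9]=15  [4,5,6,7,8]=4  [4,5,7,8,9]=5  [5,6,7,8,9]=15
  size 6 → [2,4,5,6,7,8]=5  [2,4,5,7,8,9]=6  [3,4,5,6,7,8]=10  [3,5,6,7,8,9]=36  [4,5,6,7,8,9]=24
  size 7 → [1,2,4,5,6,7,8]=5  [2,3,4,5,6,7,8]=15  [2,4,5,6,7,8,9]=35  [3,4,5,6,7,8,9]=70
  size 8 → [1,2,3,4,5,6,7,8]=20  [1,2,4,5,6,7,8,9]=40  [2,3,4,5,6,7,8,9]=120
  first=0(y) contributes 180
  first=9(a) contributes 20
|[w]| = 200

200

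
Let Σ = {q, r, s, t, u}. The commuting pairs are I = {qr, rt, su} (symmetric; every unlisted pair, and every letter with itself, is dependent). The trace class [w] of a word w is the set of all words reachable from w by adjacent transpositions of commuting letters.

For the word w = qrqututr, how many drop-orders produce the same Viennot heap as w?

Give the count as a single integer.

6

#0=q has no predecessor
#1=r has no predecessor
#2=q depends on [0:q]
#3=u depends on [1:r, 2:q]
#4=t depends on [3:u]
#5=u depends on [4:t]
#6=t depends on [5:u]
#7=r depends on [5:u]
sources: [0:q, 1:r]
N(rest) = Σ N(rest − s) over sources s of rest; N(one piece) = 1:
  size 1 → [6]=1  [7]=1
  size 2 → [6,7]=2
  size 3 → [5,6,7]=2
  size 4 → [4,5,6,7]=2
  size 5 → [3,4,5,6,7]=2
  size 6 → [1,3,4,5,6,7]=2  [2,3,4,5,6,7]=2
  first=0(q) contributes 4
  first=1(r) contributes 2
|[w]| = 6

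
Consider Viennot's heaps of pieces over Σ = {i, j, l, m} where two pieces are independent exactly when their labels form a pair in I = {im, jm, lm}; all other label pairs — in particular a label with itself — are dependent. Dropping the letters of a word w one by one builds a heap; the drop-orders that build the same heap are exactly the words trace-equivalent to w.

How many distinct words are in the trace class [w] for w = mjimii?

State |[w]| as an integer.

0(m) covers ∅
1(j) covers ∅
2(i) covers 1:j
3(m) covers 0:m
4(i) covers 2:i
5(i) covers 4:i
floor of heap: 0:m, 1:j
completions by unplaced set U, small U first (add the entries for U minus each lowest piece of U):
  |U|=1: {3}:1  {5}:1
  |U|=2: {0,3}:1  {3,5}:2  {4,5}:1
  |U|=3: {0,3,5}:3  {2,4,5}:1  {3,4,5}:3
  |U|=4: {0,3,4,5}:6  {1,2,4,5}:1  {2,3,4,5}:4
  start at 0(m): 5
  start at 1(j): 10
sum over floor = 15

15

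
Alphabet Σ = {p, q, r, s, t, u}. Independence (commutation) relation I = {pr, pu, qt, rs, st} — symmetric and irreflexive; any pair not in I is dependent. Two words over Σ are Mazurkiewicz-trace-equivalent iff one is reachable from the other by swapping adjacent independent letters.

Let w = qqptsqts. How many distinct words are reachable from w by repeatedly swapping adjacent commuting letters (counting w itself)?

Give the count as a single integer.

10

drop 0:q onto floor
drop 1:q onto {0:q}
drop 2:p onto {1:q}
drop 3:t onto {2:p}
drop 4:s onto {2:p}
drop 5:q onto {4:s}
drop 6:t onto {3:t}
drop 7:s onto {5:q}
ground layer = {0:q}
drop-orders for the pieces not yet dropped (sum over which currently-grounded one goes next):
  1 to go: {6} 1  {7} 1
  2 to go: {3,6} 1  {5,7} 1  {6,7} 2
  3 to go: {3,6,7} 3  {4,5,7} 1  {5,6,7} 3
  4 to go: {3,5,6,7} 6  {4,5,6,7} 4
  5 to go: {3,4,5,6,7} 10
  6 to go: {2,3,4,5,6,7} 10
  if 0:q drops first: 10 orders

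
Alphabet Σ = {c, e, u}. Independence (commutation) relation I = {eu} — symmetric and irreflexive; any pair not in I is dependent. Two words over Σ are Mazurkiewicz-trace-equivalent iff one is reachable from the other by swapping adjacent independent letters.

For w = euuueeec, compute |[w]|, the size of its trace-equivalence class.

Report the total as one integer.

35

#0=e has no predecessor
#1=u has no predecessor
#2=u depends on [1:u]
#3=u depends on [2:u]
#4=e depends on [0:e]
#5=e depends on [4:e]
#6=e depends on [5:e]
#7=c depends on [3:u, 6:e]
sources: [0:e, 1:u]
N(rest) = Σ N(rest − s) over sources s of rest; N(one piece) = 1:
  size 1 → [7]=1
  size 2 → [3,7]=1  [6,7]=1
  size 3 → [2,3,7]=1  [3,6,7]=2  [5,6,7]=1
  size 4 → [1,2,3,7]=1  [2,3,6,7]=3  [3,5,6,7]=3  [4,5,6,7]=1
  size 5 → [0,4,5,6,7]=1  [1,2,3,6,7]=4  [2,3,5,6,7]=6  [3,4,5,6,7]=4
  size 6 → [0,3,4,5,6,7]=5  [1,2,3,5,6,7]=10  [2,3,4,5,6,7]=10
  first=0(e) contributes 20
  first=1(u) contributes 15
|[w]| = 35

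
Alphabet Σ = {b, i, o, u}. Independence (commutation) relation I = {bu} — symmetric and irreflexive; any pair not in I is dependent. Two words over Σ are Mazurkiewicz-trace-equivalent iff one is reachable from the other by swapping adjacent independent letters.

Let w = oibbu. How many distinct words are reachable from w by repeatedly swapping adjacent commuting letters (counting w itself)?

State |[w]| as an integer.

0(o) covers ∅
1(i) covers 0:o
2(b) covers 1:i
3(b) covers 2:b
4(u) covers 1:i
floor of heap: 0:o
completions by unplaced set U, small U first (add the entries for U minus each lowest piece of U):
  |U|=1: {3}:1  {4}:1
  |U|=2: {2,3}:1  {3,4}:2
  |U|=3: {2,3,4}:3
  start at 0(o): 3

3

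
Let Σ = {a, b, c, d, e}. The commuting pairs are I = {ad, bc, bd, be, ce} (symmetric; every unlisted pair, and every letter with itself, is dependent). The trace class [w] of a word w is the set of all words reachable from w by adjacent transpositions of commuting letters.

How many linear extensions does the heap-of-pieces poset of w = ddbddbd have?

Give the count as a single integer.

21

piece 0:d — minimal
piece 1:d rests on {0:d}
piece 2:b — minimal
piece 3:d rests on {1:d}
piece 4:d rests on {3:d}
piece 5:b rests on {2:b}
piece 6:d rests on {4:d}
minimal pieces: {0:d, 2:b}
ways to finish when only these pieces remain (= sum over removing one remaining piece with nothing left below it):
  1 left: {5}→1  {6}→1
  2 left: {2,5}→1  {4,6}→1  {5,6}→2
  3 left: {2,5,6}→3  {3,4,6}→1  {4,5,6}→3
  4 left: {1,3,4,6}→1  {2,4,5,6}→6  {3,4,5,6}→4
  5 left: {0,1,3,4,6}→1  {1,3,4,5,6}→5  {2,3,4,5,6}→10
  placing 0:d first → 15 extensions
  placing 2:b first → 6 extensions
total linear extensions = 21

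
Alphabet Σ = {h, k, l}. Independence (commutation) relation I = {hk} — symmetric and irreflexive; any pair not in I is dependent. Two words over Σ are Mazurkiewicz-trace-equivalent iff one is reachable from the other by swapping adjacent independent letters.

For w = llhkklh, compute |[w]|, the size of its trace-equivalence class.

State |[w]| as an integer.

3

#0=l has no predecessor
#1=l depends on [0:l]
#2=h depends on [1:l]
#3=k depends on [1:l]
#4=k depends on [3:k]
#5=l depends on [2:h, 4:k]
#6=h depends on [5:l]
sources: [0:l]
N(rest) = Σ N(rest − s) over sources s of rest; N(one piece) = 1:
  size 1 → [6]=1
  size 2 → [5,6]=1
  size 3 → [2,5,6]=1  [4,5,6]=1
  size 4 → [2,4,5,6]=2  [3,4,5,6]=1
  size 5 → [2,3,4,5,6]=3
  first=0(l) contributes 3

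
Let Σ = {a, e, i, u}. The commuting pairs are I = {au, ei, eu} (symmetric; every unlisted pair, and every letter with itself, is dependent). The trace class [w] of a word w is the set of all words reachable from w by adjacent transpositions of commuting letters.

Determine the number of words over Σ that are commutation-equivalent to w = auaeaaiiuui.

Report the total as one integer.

0(a) covers ∅
1(u) covers ∅
2(a) covers 0:a
3(e) covers 2:a
4(a) covers 3:e
5(a) covers 4:a
6(i) covers 1:u, 5:a
7(i) covers 6:i
8(u) covers 7:i
9(u) covers 8:u
10(i) covers 9:u
floor of heap: 0:a, 1:u
completions by unplaced set U, small U first (add the entries for U minus each lowest piece of U):
  |U|=1: {10}:1
  |U|=2: {9,10}:1
  |U|=3: {8,9,10}:1
  |U|=4: {7,8,9,10}:1
  |U|=5: {6,7,8,9,10}:1
  |U|=6: {1,6,7,8,9,10}:1  {5,6,7,8,9,10}:1
  |U|=7: {1,5,6,7,8,9,10}:2  {4,5,6,7,8,9,10}:1
  |U|=8: {1,4,5,6,7,8,9,10}:3  {3,4,5,6,7,8,9,10}:1
  |U|=9: {1,3,4,5,6,7,8,9,10}:4  {2,3,4,5,6,7,8,9,10}:1
  start at 0(a): 5
  start at 1(u): 1
sum over floor = 6

6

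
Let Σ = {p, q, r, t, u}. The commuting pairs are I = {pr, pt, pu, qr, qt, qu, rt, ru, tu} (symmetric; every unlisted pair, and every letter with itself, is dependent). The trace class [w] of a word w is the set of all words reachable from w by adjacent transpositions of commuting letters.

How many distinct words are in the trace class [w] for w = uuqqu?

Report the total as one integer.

#0=u has no predecessor
#1=u depends on [0:u]
#2=q has no predecessor
#3=q depends on [2:q]
#4=u depends on [1:u]
sources: [0:u, 2:q]
N(rest) = Σ N(rest − s) over sources s of rest; N(one piece) = 1:
  size 1 → [3]=1  [4]=1
  size 2 → [1,4]=1  [2,3]=1  [3,4]=2
  size 3 → [0,1,4]=1  [1,3,4]=3  [2,3,4]=3
  first=0(u) contributes 6
  first=2(q) contributes 4
|[w]| = 10

10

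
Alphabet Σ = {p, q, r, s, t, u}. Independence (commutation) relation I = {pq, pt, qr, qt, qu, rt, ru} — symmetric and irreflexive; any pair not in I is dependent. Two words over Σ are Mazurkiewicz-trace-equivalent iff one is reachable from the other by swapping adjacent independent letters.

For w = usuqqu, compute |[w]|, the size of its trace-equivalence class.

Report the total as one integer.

piece 0:u — minimal
piece 1:s rests on {0:u}
piece 2:u rests on {1:s}
piece 3:q rests on {1:s}
piece 4:q rests on {3:q}
piece 5:u rests on {2:u}
minimal pieces: {0:u}
ways to finish when only these pieces remain (= sum over removing one remaining piece with nothing left below it):
  1 left: {4}→1  {5}→1
  2 left: {2,5}→1  {3,4}→1  {4,5}→2
  3 left: {2,4,5}→3  {3,4,5}→3
  4 left: {2,3,4,5}→6
  placing 0:u first → 6 extensions

6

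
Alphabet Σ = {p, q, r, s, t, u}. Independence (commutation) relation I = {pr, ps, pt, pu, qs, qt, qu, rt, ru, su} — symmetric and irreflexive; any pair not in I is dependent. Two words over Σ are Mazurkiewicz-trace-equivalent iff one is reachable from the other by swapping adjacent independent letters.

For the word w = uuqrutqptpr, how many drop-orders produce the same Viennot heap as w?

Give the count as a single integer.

1386

0(u) covers ∅
1(u) covers 0:u
2(q) covers ∅
3(r) covers 2:q
4(u) covers 1:u
5(t) covers 4:u
6(q) covers 3:r
7(p) covers 6:q
8(t) covers 5:t
9(p) covers 7:p
10(r) covers 6:q
floor of heap: 0:u, 2:q
completions by unplaced set U, small U first (add the entries for U minus each lowest piece of U):
  |U|=1: {8}:1  {9}:1  {10}:1
  |U|=2: {5,8}:1  {7,9}:1  {8,9}:2  {8,10}:2  {9,10}:2
  |U|=3: {4,5,8}:1  {5,8,9}:3  {5,8,10}:3  {7,8,9}:3  {7,9,10}:3  {8,9,10}:6
  |U|=4: {1,4,5,8}:1  {4,5,8,9}:4  {4,5,8,10}:4  {5,7,8,9}:6  {5,8,9,10}:12  {6,7,9,10}:3  {7,8,9,10}:12
  |U|=5: {0,1,4,5,8}:1  {1,4,5,8,9}:5  {1,4,5,8,10}:5  {3,6,7,9,10}:3  {4,5,7,8,9}:10  {4,5,8,9,10}:20  {5,7,8,9,10}:30  {6,7,8,9,10}:15
  |U|=6: {0,1,4,5,8,9}:6  {0,1,4,5,8,10}:6  {1,4,5,7,8,9}:15  {1,4,5,8,9,10}:30  {2,3,6,7,9,10}:3  {3,6,7,8,9,10}:18  {4,5,7,8,9,10}:60  {5,6,7,8,9,10}:45
  |U|=7: {0,1,4,5,7,8,9}:21  {0,1,4,5,8,9,10}:42  {1,4,5,7,8,9,10}:105  {2,3,6,7,8,9,10}:21  {3,5,6,7,8,9,10}:63  {4,5,6,7,8,9,10}:105
  |U|=8: {0,1,4,5,7,8,9,10}:168  {1,4,5,6,7,8,9,10}:210  {2,3,5,6,7,8,9,10}:84  {3,4,5,6,7,8,9,10}:168
  |U|=9: {0,1,4,5,6,7,8,9,10}:378  {1,3,4,5,6,7,8,9,10}:378  {2,3,4,5,6,7,8,9,10}:252
  start at 0(u): 630
  start at 2(q): 756
sum over floor = 1386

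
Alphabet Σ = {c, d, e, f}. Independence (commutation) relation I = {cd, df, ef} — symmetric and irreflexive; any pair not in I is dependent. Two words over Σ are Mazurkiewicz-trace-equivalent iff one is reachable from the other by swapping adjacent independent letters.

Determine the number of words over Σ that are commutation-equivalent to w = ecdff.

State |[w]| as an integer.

4

0(e) covers ∅
1(c) covers 0:e
2(d) covers 0:e
3(f) covers 1:c
4(f) covers 3:f
floor of heap: 0:e
completions by unplaced set U, small U first (add the entries for U minus each lowest piece of U):
  |U|=1: {2}:1  {4}:1
  |U|=2: {2,4}:2  {3,4}:1
  |U|=3: {1,3,4}:1  {2,3,4}:3
  start at 0(e): 4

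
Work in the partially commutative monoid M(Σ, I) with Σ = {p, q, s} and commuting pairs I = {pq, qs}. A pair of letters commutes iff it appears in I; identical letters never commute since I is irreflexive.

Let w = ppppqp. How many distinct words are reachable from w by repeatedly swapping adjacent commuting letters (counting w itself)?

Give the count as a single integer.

drop 0:p onto floor
drop 1:p onto {0:p}
drop 2:p onto {1:p}
drop 3:p onto {2:p}
drop 4:q onto floor
drop 5:p onto {3:p}
ground layer = {0:p, 4:q}
drop-orders for the pieces not yet dropped (sum over which currently-grounded one goes next):
  1 to go: {4} 1  {5} 1
  2 to go: {3,5} 1  {4,5} 2
  3 to go: {2,3,5} 1  {3,4,5} 3
  4 to go: {1,2,3,5} 1  {2,3,4,5} 4
  if 0:p drops first: 5 orders
  if 4:q drops first: 1 orders
heap linearizations: 6

6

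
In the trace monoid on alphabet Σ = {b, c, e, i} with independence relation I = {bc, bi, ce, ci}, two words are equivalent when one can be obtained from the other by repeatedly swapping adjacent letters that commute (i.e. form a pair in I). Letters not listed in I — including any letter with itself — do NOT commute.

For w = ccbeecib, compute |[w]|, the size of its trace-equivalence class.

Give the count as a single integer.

112

#0=c has no predecessor
#1=c depends on [0:c]
#2=b has no predecessor
#3=e depends on [2:b]
#4=e depends on [3:e]
#5=c depends on [1:c]
#6=i depends on [4:e]
#7=b depends on [4:e]
sources: [0:c, 2:b]
N(rest) = Σ N(rest − s) over sources s of rest; N(one piece) = 1:
  size 1 → [5]=1  [6]=1  [7]=1
  size 2 → [1,5]=1  [5,6]=2  [5,7]=2  [6,7]=2
  size 3 → [0,1,5]=1  [1,5,6]=3  [1,5,7]=3  [4,6,7]=2  [5,6,7]=6
  size 4 → [0,1,5,6]=4  [0,1,5,7]=4  [1,5,6,7]=12  [3,4,6,7]=2  [4,5,6,7]=8
  size 5 → [0,1,5,6,7]=20  [1,4,5,6,7]=20  [2,3,4,6,7]=2  [3,4,5,6,7]=10
  size 6 → [0,1,4,5,6,7]=40  [1,3,4,5,6,7]=30  [2,3,4,5,6,7]=12
  first=0(c) contributes 42
  first=2(b) contributes 70
|[w]| = 112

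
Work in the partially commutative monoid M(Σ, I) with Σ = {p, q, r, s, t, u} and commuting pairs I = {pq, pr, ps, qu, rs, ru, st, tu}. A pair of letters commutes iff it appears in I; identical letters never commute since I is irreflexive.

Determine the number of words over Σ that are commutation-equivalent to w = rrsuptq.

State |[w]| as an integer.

10

piece 0:r — minimal
piece 1:r rests on {0:r}
piece 2:s — minimal
piece 3:u rests on {2:s}
piece 4:p rests on {3:u}
piece 5:t rests on {1:r, 4:p}
piece 6:q rests on {5:t}
minimal pieces: {0:r, 2:s}
ways to finish when only these pieces remain (= sum over removing one remaining piece with nothing left below it):
  1 left: {6}→1
  2 left: {5,6}→1
  3 left: {1,5,6}→1  {4,5,6}→1
  4 left: {0,1,5,6}→1  {1,4,5,6}→2  {3,4,5,6}→1
  5 left: {0,1,4,5,6}→3  {1,3,4,5,6}→3  {2,3,4,5,6}→1
  placing 0:r first → 4 extensions
  placing 2:s first → 6 extensions
total linear extensions = 10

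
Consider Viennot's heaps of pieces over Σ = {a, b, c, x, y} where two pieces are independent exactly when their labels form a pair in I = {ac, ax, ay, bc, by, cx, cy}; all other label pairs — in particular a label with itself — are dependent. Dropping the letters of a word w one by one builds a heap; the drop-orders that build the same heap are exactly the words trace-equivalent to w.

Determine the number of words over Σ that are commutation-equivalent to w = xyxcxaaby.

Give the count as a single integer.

324

drop 0:x onto floor
drop 1:y onto {0:x}
drop 2:x onto {1:y}
drop 3:c onto floor
drop 4:x onto {2:x}
drop 5:a onto floor
drop 6:a onto {5:a}
drop 7:b onto {4:x, 6:a}
drop 8:y onto {4:x}
ground layer = {0:x, 3:c, 5:a}
drop-orders for the pieces not yet dropped (sum over which currently-grounded one goes next):
  1 to go: {3} 1  {7} 1  {8} 1
  2 to go: {3,7} 2  {3,8} 2  {6,7} 1  {7,8} 2
  3 to go: {3,6,7} 3  {3,7,8} 6  {4,7,8} 2  {5,6,7} 1  {6,7,8} 3
  4 to go: {2,4,7,8} 2  {3,4,7,8} 8  {3,5,6,7} 4  {3,6,7,8} 12  {4,6,7,8} 5  {5,6,7,8} 4
  5 to go: {1,2,4,7,8} 2  {2,3,4,7,8} 10  {2,4,6,7,8} 7  {3,4,6,7,8} 25  {3,5,6,7,8} 20  {4,5,6,7,8} 9
  6 to go: {0,1,2,4,7,8} 2  {1,2,3,4,7,8} 12  {1,2,4,6,7,8} 9  {2,3,4,6,7,8} 42  {2,4,5,6,7,8} 16  {3,4,5,6,7,8} 54
  7 to go: {0,1,2,3,4,7,8} 14  {0,1,2,4,6,7,8} 11  {1,2,3,4,6,7,8} 63  {1,2,4,5,6,7,8} 25  {2,3,4,5,6,7,8} 112
  if 0:x drops first: 200 orders
  if 3:c drops first: 36 orders
  if 5:a drops first: 88 orders
heap linearizations: 324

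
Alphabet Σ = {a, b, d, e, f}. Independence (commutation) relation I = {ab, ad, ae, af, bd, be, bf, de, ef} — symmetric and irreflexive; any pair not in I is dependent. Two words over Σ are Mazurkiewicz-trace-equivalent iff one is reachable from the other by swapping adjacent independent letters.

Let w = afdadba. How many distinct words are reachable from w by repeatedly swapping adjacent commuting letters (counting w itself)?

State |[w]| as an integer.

0(a) covers ∅
1(f) covers ∅
2(d) covers 1:f
3(a) covers 0:a
4(d) covers 2:d
5(b) covers ∅
6(a) covers 3:a
floor of heap: 0:a, 1:f, 5:b
completions by unplaced set U, small U first (add the entries for U minus each lowest piece of U):
  |U|=1: {4}:1  {5}:1  {6}:1
  |U|=2: {2,4}:1  {3,6}:1  {4,5}:2  {4,6}:2  {5,6}:2
  |U|=3: {0,3,6}:1  {1,2,4}:1  {2,4,5}:3  {2,4,6}:3  {3,4,6}:3  {3,5,6}:3  {4,5,6}:6
  |U|=4: {0,3,4,6}:4  {0,3,5,6}:4  {1,2,4,5}:4  {1,2,4,6}:4  {2,3,4,6}:6  {2,4,5,6}:12  {3,4,5,6}:12
  |U|=5: {0,2,3,4,6}:10  {0,3,4,5,6}:20  {1,2,3,4,6}:10  {1,2,4,5,6}:20  {2,3,4,5,6}:30
  start at 0(a): 60
  start at 1(f): 60
  start at 5(b): 20
sum over floor = 140

140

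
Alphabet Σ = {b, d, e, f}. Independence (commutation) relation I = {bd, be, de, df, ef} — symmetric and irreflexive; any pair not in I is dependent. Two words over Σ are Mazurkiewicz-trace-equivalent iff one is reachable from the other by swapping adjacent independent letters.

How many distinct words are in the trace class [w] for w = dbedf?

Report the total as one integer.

0(d) covers ∅
1(b) covers ∅
2(e) covers ∅
3(d) covers 0:d
4(f) covers 1:b
floor of heap: 0:d, 1:b, 2:e
completions by unplaced set U, small U first (add the entries for U minus each lowest piece of U):
  |U|=1: {2}:1  {3}:1  {4}:1
  |U|=2: {0,3}:1  {1,4}:1  {2,3}:2  {2,4}:2  {3,4}:2
  |U|=3: {0,2,3}:3  {0,3,4}:3  {1,2,4}:3  {1,3,4}:3  {2,3,4}:6
  start at 0(d): 12
  start at 1(b): 12
  start at 2(e): 6
sum over floor = 30

30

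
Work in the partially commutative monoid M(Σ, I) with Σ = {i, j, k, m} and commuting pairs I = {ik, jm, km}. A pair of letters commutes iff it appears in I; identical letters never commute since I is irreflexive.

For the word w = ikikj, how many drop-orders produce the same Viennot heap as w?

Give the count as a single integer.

6

piece 0:i — minimal
piece 1:k — minimal
piece 2:i rests on {0:i}
piece 3:k rests on {1:k}
piece 4:j rests on {2:i, 3:k}
minimal pieces: {0:i, 1:k}
ways to finish when only these pieces remain (= sum over removing one remaining piece with nothing left below it):
  1 left: {4}→1
  2 left: {2,4}→1  {3,4}→1
  3 left: {0,2,4}→1  {1,3,4}→1  {2,3,4}→2
  placing 0:i first → 3 extensions
  placing 1:k first → 3 extensions
total linear extensions = 6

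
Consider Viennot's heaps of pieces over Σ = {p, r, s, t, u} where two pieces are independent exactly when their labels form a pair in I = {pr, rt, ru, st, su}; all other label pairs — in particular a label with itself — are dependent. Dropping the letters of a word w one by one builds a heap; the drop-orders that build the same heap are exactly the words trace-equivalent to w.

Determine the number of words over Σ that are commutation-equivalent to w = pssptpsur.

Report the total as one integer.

3

drop 0:p onto floor
drop 1:s onto {0:p}
drop 2:s onto {1:s}
drop 3:p onto {2:s}
drop 4:t onto {3:p}
drop 5:p onto {4:t}
drop 6:s onto {5:p}
drop 7:u onto {5:p}
drop 8:r onto {6:s}
ground layer = {0:p}
drop-orders for the pieces not yet dropped (sum over which currently-grounded one goes next):
  1 to go: {7} 1  {8} 1
  2 to go: {6,8} 1  {7,8} 2
  3 to go: {6,7,8} 3
  4 to go: {5,6,7,8} 3
  5 to go: {4,5,6,7,8} 3
  6 to go: {3,4,5,6,7,8} 3
  7 to go: {2,3,4,5,6,7,8} 3
  if 0:p drops first: 3 orders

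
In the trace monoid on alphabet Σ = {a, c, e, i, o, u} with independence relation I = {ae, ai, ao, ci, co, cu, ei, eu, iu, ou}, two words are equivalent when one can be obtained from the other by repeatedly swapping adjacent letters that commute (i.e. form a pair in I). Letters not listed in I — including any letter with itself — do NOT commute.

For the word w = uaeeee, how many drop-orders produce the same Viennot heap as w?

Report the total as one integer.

drop 0:u onto floor
drop 1:a onto {0:u}
drop 2:e onto floor
drop 3:e onto {2:e}
drop 4:e onto {3:e}
drop 5:e onto {4:e}
ground layer = {0:u, 2:e}
drop-orders for the pieces not yet dropped (sum over which currently-grounded one goes next):
  1 to go: {1} 1  {5} 1
  2 to go: {0,1} 1  {1,5} 2  {4,5} 1
  3 to go: {0,1,5} 3  {1,4,5} 3  {3,4,5} 1
  4 to go: {0,1,4,5} 6  {1,3,4,5} 4  {2,3,4,5} 1
  if 0:u drops first: 5 orders
  if 2:e drops first: 10 orders
heap linearizations: 15

15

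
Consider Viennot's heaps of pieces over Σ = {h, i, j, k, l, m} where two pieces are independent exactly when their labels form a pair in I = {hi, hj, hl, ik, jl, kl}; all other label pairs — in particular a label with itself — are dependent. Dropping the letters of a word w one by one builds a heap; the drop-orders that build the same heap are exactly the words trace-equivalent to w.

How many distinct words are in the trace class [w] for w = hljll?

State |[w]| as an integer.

20

#0=h has no predecessor
#1=l has no predecessor
#2=j has no predecessor
#3=l depends on [1:l]
#4=l depends on [3:l]
sources: [0:h, 1:l, 2:j]
N(rest) = Σ N(rest − s) over sources s of rest; N(one piece) = 1:
  size 1 → [0]=1  [2]=1  [4]=1
  size 2 → [0,2]=2  [0,4]=2  [2,4]=2  [3,4]=1
  size 3 → [0,2,4]=6  [0,3,4]=3  [1,3,4]=1  [2,3,4]=3
  first=0(h) contributes 4
  first=1(l) contributes 12
  first=2(j) contributes 4
|[w]| = 20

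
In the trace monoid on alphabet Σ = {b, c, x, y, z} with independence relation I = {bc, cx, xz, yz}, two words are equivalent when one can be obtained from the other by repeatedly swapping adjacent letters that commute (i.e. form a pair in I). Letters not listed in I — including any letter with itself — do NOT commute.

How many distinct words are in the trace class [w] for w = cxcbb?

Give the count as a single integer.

10

drop 0:c onto floor
drop 1:x onto floor
drop 2:c onto {0:c}
drop 3:b onto {1:x}
drop 4:b onto {3:b}
ground layer = {0:c, 1:x}
drop-orders for the pieces not yet dropped (sum over which currently-grounded one goes next):
  1 to go: {2} 1  {4} 1
  2 to go: {0,2} 1  {2,4} 2  {3,4} 1
  3 to go: {0,2,4} 3  {1,3,4} 1  {2,3,4} 3
  if 0:c drops first: 4 orders
  if 1:x drops first: 6 orders
heap linearizations: 10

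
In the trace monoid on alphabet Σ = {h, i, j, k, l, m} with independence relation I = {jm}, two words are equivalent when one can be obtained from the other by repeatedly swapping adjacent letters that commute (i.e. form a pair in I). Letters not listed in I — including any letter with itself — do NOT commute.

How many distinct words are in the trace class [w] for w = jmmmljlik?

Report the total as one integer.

4

drop 0:j onto floor
drop 1:m onto floor
drop 2:m onto {1:m}
drop 3:m onto {2:m}
drop 4:l onto {0:j, 3:m}
drop 5:j onto {4:l}
drop 6:l onto {5:j}
drop 7:i onto {6:l}
drop 8:k onto {7:i}
ground layer = {0:j, 1:m}
drop-orders for the pieces not yet dropped (sum over which currently-grounded one goes next):
  1 to go: {8} 1
  2 to go: {7,8} 1
  3 to go: {6,7,8} 1
  4 to go: {5,6,7,8} 1
  5 to go: {4,5,6,7,8} 1
  6 to go: {0,4,5,6,7,8} 1  {3,4,5,6,7,8} 1
  7 to go: {0,3,4,5,6,7,8} 2  {2,3,4,5,6,7,8} 1
  if 0:j drops first: 1 orders
  if 1:m drops first: 3 orders
heap linearizations: 4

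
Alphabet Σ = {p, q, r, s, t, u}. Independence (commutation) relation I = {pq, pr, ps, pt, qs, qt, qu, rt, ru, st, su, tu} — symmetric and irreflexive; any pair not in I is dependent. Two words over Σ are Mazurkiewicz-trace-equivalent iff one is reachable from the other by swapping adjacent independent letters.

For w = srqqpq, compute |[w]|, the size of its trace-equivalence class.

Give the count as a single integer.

#0=s has no predecessor
#1=r depends on [0:s]
#2=q depends on [1:r]
#3=q depends on [2:q]
#4=p has no predecessor
#5=q depends on [3:q]
sources: [0:s, 4:p]
N(rest) = Σ N(rest − s) over sources s of rest; N(one piece) = 1:
  size 1 → [4]=1  [5]=1
  size 2 → [3,5]=1  [4,5]=2
  size 3 → [2,3,5]=1  [3,4,5]=3
  size 4 → [1,2,3,5]=1  [2,3,4,5]=4
  first=0(s) contributes 5
  first=4(p) contributes 1
|[w]| = 6

6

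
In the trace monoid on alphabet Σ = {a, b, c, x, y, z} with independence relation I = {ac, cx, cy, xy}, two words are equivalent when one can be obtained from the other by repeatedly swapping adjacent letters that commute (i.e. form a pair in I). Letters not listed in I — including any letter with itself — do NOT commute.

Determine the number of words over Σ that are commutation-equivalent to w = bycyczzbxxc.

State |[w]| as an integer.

piece 0:b — minimal
piece 1:y rests on {0:b}
piece 2:c rests on {0:b}
piece 3:y rests on {1:y}
piece 4:c rests on {2:c}
piece 5:z rests on {3:y, 4:c}
piece 6:z rests on {5:z}
piece 7:b rests on {6:z}
piece 8:x rests on {7:b}
piece 9:x rests on {8:x}
piece 10:c rests on {7:b}
minimal pieces: {0:b}
ways to finish when only these pieces remain (= sum over removing one remaining piece with nothing left below it):
  1 left: {9}→1  {10}→1
  2 left: {8,9}→1  {9,10}→2
  3 left: {8,9,10}→3
  4 left: {7,8,9,10}→3
  5 left: {6,7,8,9,10}→3
  6 left: {5,6,7,8,9,10}→3
  7 left: {3,5,6,7,8,9,10}→3  {4,5,6,7,8,9,10}→3
  8 left: {1,3,5,6,7,8,9,10}→3  {2,4,5,6,7,8,9,10}→3  {3,4,5,6,7,8,9,10}→6
  9 left: {1,3,4,5,6,7,8,9,10}→9  {2,3,4,5,6,7,8,9,10}→9
  placing 0:b first → 18 extensions

18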